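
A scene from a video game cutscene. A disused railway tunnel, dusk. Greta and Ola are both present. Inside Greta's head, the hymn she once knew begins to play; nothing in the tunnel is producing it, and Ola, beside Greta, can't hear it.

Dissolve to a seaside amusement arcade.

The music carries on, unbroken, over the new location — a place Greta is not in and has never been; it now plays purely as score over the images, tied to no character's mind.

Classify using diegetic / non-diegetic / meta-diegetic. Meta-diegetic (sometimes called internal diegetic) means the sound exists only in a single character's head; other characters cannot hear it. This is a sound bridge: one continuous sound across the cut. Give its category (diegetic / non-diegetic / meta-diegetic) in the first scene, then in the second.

Scene one: the music exists only inside Greta's mind; Ola can't hear it → meta-diegetic.
Scene two: it's detached from Greta entirely and plays over unrelated images with no in-world source — conventional underscore → non-diegetic.

meta-diegetic, non-diegetic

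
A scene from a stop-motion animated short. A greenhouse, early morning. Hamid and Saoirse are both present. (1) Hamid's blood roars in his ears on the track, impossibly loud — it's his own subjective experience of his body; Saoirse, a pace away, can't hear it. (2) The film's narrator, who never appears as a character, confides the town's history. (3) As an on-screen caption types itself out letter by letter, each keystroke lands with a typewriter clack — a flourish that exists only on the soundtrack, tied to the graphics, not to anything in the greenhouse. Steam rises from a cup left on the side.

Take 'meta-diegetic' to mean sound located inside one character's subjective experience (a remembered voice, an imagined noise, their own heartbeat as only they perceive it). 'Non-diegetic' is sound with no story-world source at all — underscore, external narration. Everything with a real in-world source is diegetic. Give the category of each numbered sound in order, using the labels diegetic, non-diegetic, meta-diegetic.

(1) point-of-audition from inside Hamid's body; not a sound in the room → meta-diegetic.
(2) external voice-over — not a character, not heard by anyone in the scene → non-diegetic.
(3) is non-diegetic: sound married to a title/caption — outside the diegesis by definition.

meta-diegetic, non-diegetic, non-diegetic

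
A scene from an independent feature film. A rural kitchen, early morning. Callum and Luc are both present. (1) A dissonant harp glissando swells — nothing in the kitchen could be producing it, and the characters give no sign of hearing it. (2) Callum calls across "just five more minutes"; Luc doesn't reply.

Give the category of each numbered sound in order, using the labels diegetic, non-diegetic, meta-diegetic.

non-diegetic, diegetic

Sound (1): score with no on-screen or off-screen source; it exists for the audience alone, so non-diegetic.
(2) spoken by a character present in the story world → diegetic.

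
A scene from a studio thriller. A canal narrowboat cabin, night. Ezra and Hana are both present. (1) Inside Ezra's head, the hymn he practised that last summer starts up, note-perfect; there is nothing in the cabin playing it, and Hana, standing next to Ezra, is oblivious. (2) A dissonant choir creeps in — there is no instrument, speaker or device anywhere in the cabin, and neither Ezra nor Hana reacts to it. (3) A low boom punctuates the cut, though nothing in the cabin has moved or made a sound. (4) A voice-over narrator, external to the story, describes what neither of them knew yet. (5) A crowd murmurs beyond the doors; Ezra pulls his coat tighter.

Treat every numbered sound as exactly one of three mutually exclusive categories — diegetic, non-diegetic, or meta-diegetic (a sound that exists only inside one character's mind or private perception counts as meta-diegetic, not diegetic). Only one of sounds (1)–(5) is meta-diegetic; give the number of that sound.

1

(1) it lives in Ezra's subjectivity, not in the cabin → meta-diegetic.
(2) nothing in the cabin produces it and the characters don't hear it — pure soundtrack → non-diegetic.
Sound (3): nothing in the scene produces it; it's an accent added for the audience, so non-diegetic.
(4) the narrator exists outside the story world, addressing only the audience → non-diegetic.
(5) is diegetic: a crowd is part of the location's real environment.
Only (1) is meta-diegetic.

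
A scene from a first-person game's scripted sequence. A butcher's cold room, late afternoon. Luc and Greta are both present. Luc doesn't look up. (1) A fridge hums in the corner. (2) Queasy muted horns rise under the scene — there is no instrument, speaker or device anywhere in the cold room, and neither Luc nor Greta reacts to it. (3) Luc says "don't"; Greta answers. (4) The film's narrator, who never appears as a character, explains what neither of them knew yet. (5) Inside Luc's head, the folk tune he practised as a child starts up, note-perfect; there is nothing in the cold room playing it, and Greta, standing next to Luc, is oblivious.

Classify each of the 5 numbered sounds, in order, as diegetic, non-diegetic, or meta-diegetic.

diegetic, non-diegetic, diegetic, non-diegetic, meta-diegetic

(1) ambient/room sound belonging to the story's physical space → diegetic.
(2) is non-diegetic: score with no on-screen or off-screen source; it exists for the audience alone.
(3) is diegetic: spoken by a character present in the story world.
(4) external voice-over — not a character, not heard by anyone in the scene → non-diegetic.
Sound (5): it lives in Luc's subjectivity, not in the cold room, so meta-diegetic.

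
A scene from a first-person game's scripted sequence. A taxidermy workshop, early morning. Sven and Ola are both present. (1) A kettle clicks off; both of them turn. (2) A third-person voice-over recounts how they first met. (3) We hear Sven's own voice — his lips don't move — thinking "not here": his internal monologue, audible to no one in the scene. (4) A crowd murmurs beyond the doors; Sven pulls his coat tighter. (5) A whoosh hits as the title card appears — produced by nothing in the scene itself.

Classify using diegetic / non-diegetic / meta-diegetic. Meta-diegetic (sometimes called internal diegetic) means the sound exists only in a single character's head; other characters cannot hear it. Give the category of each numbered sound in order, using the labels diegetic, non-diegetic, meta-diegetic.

(1) the sound comes from a kettle physically present in the location → diegetic.
Sound (2): external voice-over — not a character, not heard by anyone in the scene, so non-diegetic.
(3) it's Sven's unspoken thought, heard only by the audience via his subjectivity → meta-diegetic.
Sound (4): a crowd is part of the location's real environment, so diegetic.
(5) it's a sound-design accent with no in-world source; no one in the scene can hear it → non-diegetic.

diegetic, non-diegetic, meta-diegetic, diegetic, non-diegetic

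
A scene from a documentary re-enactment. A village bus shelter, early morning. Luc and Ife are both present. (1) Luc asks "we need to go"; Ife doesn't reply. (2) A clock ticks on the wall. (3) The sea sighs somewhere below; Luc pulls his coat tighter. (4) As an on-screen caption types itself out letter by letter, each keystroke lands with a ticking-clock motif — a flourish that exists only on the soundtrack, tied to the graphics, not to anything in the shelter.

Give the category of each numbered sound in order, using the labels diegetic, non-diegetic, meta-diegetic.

Sound (1): Luc is a character speaking aloud in the scene, so diegetic.
(2) is diegetic: the sound comes from a clock physically present in the location.
(3) is diegetic: the sea is part of the location's real environment.
Sound (4): the caption isn't part of the story world, so neither is the sound tied to it, so non-diegetic.

diegetic, diegetic, diegetic, non-diegetic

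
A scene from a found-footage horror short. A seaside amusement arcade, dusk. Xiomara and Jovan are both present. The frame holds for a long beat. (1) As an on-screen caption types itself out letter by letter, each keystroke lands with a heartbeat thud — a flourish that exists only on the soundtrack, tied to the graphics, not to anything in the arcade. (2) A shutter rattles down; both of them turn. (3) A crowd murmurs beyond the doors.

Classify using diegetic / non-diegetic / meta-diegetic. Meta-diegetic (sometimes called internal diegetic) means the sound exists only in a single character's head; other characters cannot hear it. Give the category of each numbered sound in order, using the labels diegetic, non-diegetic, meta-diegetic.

non-diegetic, diegetic, diegetic

Sound (1): sound married to a title/caption — outside the diegesis by definition, so non-diegetic.
(2) is diegetic: a shutter is a real object/event in the scene's world.
Sound (3): ambient/room sound belonging to the story's physical space, so diegetic.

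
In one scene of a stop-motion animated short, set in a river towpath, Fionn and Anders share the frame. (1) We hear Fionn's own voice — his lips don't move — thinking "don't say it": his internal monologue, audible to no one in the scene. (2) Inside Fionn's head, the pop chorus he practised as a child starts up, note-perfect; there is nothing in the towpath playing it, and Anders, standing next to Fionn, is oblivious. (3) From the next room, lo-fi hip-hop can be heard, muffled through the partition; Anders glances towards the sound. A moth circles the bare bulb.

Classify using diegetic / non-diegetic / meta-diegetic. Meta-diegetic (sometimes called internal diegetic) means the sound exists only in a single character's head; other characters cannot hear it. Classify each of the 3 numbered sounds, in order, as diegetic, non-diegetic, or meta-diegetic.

meta-diegetic, meta-diegetic, diegetic

Sound (1): Fionn's thought-voice: a private mental sound no other character can hear, so meta-diegetic.
(2) is meta-diegetic: the music is a memory playing inside Fionn's mind alone; no real-world source, Anders can't hear it.
Sound (3): off-screen diegetic: the source is out of frame but still in the story's space, so diegetic.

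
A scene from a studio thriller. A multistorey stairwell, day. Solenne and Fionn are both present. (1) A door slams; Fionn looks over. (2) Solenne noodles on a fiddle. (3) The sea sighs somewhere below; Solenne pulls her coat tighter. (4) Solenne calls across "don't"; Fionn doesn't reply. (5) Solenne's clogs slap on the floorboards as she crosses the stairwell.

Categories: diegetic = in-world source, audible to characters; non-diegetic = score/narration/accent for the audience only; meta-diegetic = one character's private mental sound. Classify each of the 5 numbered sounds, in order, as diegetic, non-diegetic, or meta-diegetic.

diegetic, diegetic, diegetic, diegetic, diegetic

Sound (1): a door is a real object/event in the scene's world, so diegetic.
(2) is diegetic: Solenne is producing the music live, in the story world.
Sound (3): ambient/room sound belonging to the story's physical space, so diegetic.
Sound (4): on-screen dialogue — Solenne speaks and Fionn is there to hear, so diegetic.
Sound (5): Solenne's footsteps are produced in the story world, so diegetic.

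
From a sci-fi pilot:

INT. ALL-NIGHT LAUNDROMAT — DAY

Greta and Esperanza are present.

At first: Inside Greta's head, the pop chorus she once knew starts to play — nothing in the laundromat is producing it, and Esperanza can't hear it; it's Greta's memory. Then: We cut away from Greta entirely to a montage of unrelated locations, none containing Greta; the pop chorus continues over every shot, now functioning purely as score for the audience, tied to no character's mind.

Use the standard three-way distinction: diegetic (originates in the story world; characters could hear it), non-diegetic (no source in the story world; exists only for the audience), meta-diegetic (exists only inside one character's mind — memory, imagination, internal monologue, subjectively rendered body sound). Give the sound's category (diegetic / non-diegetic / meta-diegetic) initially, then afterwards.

meta-diegetic, non-diegetic

Initially: the music lives inside Greta's mind alone; Esperanza can't hear it → meta-diegetic.
Afterwards: once it plays over shots Greta isn't in, detached from any character's subjectivity, it's conventional underscore → non-diegetic.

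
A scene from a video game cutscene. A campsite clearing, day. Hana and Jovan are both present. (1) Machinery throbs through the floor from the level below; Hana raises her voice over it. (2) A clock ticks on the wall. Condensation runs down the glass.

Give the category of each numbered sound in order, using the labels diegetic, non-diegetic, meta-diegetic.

(1) is diegetic: ambient/room sound belonging to the story's physical space.
Sound (2): the sound comes from a clock physically present in the location, so diegetic.

diegetic, diegetic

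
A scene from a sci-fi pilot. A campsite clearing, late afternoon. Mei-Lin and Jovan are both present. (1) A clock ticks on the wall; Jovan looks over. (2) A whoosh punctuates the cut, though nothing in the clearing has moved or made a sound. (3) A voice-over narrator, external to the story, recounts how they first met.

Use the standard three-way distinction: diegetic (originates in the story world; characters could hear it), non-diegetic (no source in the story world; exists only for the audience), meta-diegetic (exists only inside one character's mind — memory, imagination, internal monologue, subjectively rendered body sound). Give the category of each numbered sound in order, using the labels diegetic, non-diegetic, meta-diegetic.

Sound (1): an in-world source (a clock); characters could hear it, so diegetic.
Sound (2): nothing in the scene produces it; it's an accent added for the audience, so non-diegetic.
(3) is non-diegetic: the narrator exists outside the story world, addressing only the audience.

diegetic, non-diegetic, non-diegetic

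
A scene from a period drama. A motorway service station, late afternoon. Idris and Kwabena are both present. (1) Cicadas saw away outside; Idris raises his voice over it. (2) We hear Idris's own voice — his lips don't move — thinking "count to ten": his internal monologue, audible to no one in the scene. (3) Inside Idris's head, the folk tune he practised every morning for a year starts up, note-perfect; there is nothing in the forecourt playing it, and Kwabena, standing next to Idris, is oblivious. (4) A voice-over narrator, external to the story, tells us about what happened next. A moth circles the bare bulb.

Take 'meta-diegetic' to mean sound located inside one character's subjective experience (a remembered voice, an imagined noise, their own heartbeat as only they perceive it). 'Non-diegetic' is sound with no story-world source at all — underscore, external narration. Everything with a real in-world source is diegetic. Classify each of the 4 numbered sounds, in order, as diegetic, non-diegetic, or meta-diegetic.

diegetic, meta-diegetic, meta-diegetic, non-diegetic

(1) is diegetic: ambient/room sound belonging to the story's physical space.
(2) it's Idris's unspoken thought, heard only by the audience via his subjectivity → meta-diegetic.
Sound (3): the music is a memory playing inside Idris's mind alone; no real-world source, Kwabena can't hear it, so meta-diegetic.
(4) commentary laid over the scene from outside the fiction → non-diegetic.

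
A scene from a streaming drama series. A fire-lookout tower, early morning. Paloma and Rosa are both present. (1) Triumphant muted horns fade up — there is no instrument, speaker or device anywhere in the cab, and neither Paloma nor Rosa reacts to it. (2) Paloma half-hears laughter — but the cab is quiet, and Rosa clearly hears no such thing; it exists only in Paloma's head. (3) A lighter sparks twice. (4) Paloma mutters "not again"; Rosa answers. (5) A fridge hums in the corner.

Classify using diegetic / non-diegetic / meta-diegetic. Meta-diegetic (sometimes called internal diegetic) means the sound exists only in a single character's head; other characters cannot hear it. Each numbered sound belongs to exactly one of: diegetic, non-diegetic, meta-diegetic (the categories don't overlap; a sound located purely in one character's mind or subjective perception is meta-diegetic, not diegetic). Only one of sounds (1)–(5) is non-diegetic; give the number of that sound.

1

Sound (1): it has no source in the story world and no character can hear it — it's underscore, so non-diegetic.
Sound (2): the sound is imagined by Paloma; nothing in the story world is producing it and Rosa can't hear it, so meta-diegetic.
(3) an in-world source (a lighter); characters could hear it → diegetic.
Sound (4): spoken by a character present in the story world, so diegetic.
(5) is diegetic: a fridge is part of the location's real environment.
Only (1) is non-diegetic.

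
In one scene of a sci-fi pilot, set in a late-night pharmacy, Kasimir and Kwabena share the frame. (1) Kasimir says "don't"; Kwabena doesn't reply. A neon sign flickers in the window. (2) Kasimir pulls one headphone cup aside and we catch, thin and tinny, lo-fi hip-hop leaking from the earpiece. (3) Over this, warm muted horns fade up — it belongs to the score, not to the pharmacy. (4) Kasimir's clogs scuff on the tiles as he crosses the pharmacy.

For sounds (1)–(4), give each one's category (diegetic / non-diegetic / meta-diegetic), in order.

diegetic, diegetic, non-diegetic, diegetic

(1) is diegetic: on-screen dialogue — Kasimir speaks and Kwabena is there to hear.
Sound (2): the earpiece is a real device on Kasimir's head — source music, so diegetic.
Sound (3): nothing in the pharmacy produces it and the characters don't hear it — pure soundtrack, so non-diegetic.
(4) is diegetic: a character's body making contact with the set — an in-world sound.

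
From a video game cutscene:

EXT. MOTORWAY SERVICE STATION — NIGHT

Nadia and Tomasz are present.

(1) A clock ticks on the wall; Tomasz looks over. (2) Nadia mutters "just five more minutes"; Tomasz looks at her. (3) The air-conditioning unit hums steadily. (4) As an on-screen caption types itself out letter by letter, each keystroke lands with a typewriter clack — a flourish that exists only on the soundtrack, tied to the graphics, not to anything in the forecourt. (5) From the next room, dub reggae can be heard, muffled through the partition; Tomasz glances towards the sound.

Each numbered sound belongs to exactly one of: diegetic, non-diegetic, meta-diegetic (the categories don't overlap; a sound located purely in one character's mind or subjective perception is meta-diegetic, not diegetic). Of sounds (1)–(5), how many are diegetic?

Sound (1): the sound comes from a clock physically present in the location, so diegetic.
(2) spoken by a character present in the story world → diegetic.
(3) the air-conditioning unit is part of the location's real environment → diegetic.
Sound (4): the caption isn't part of the story world, so neither is the sound tied to it, so non-diegetic.
Sound (5): off-screen diegetic: the source is out of frame but still in the story's space, so diegetic.
Diegetic: (1), (2), (3), (5) — that's 4.

4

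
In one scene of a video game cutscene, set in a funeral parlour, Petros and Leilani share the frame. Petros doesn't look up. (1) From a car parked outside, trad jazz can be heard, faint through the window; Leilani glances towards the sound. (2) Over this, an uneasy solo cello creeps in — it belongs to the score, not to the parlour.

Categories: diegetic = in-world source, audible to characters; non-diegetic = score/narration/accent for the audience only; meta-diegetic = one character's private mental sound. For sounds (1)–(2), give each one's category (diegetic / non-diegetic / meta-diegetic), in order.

(1) off-screen diegetic: the source is out of frame but still in the story's space → diegetic.
Sound (2): nothing in the parlour produces it and the characters don't hear it — pure soundtrack, so non-diegetic.

diegetic, non-diegetic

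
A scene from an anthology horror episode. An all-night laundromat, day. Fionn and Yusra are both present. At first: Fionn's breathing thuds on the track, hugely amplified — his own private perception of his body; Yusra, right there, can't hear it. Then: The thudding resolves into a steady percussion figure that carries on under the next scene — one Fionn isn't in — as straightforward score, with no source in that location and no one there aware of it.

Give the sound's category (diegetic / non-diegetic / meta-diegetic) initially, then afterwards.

Initially: it's Fionn's subjective body sound, inaudible to Yusra → meta-diegetic.
Afterwards: detached from Fionn and playing as sourceless score over a scene he isn't in — for the audience only → non-diegetic.

meta-diegetic, non-diegetic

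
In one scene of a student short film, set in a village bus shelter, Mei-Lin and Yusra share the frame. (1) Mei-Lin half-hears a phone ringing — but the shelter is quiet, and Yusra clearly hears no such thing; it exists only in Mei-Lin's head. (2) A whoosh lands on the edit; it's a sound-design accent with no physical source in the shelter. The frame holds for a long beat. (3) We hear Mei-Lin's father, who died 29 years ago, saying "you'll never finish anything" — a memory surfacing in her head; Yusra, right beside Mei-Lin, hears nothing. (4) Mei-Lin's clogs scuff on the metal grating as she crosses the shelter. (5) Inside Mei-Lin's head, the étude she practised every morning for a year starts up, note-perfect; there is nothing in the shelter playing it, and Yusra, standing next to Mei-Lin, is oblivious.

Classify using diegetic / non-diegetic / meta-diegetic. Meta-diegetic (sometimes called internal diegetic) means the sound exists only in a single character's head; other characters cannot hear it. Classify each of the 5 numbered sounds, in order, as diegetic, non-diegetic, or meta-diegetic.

meta-diegetic, non-diegetic, meta-diegetic, diegetic, meta-diegetic

(1) is meta-diegetic: the sound is imagined by Mei-Lin; nothing in the story world is producing it and Yusra can't hear it.
(2) is non-diegetic: nothing in the scene produces it; it's an accent added for the audience.
Sound (3): a remembered line, private to Mei-Lin — not present in the room, not audible to Yusra, so meta-diegetic.
Sound (4): a character's body making contact with the set — an in-world sound, so diegetic.
(5) it lives in Mei-Lin's subjectivity, not in the shelter → meta-diegetic.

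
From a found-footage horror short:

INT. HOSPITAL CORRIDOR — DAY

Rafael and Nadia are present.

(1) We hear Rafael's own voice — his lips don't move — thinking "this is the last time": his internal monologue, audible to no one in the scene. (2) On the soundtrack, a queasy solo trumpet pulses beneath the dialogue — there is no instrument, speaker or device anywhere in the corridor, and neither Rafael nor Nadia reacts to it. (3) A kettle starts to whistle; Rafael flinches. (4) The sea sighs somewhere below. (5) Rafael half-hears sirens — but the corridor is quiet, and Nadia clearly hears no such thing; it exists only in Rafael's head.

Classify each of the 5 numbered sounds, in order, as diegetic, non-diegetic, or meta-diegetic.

Sound (1): it's Rafael's unspoken thought, heard only by the audience via his subjectivity, so meta-diegetic.
Sound (2): it has no source in the story world and no character can hear it — it's underscore, so non-diegetic.
Sound (3): an in-world source (a kettle); characters could hear it, so diegetic.
(4) the sea is part of the location's real environment → diegetic.
Sound (5): subjective to Rafael: the corridor is silent and Nadia hears nothing, so meta-diegetic.

meta-diegetic, non-diegetic, diegetic, diegetic, meta-diegetic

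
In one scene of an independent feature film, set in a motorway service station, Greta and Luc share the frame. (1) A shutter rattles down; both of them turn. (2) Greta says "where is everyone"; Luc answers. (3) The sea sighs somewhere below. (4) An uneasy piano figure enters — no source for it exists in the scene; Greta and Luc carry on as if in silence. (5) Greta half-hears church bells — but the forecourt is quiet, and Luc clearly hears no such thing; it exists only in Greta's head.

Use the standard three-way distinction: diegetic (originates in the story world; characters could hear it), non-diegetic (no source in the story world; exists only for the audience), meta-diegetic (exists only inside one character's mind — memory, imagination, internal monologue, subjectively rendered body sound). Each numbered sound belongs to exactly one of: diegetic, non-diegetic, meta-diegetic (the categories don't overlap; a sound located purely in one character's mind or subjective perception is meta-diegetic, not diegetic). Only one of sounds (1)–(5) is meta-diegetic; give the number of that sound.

5

(1) is diegetic: an in-world source (a shutter); characters could hear it.
(2) spoken by a character present in the story world → diegetic.
Sound (3): ambient/room sound belonging to the story's physical space, so diegetic.
(4) is non-diegetic: it has no source in the story world and no character can hear it — it's underscore.
(5) is meta-diegetic: subjective to Greta: the forecourt is silent and Luc hears nothing.
Only (5) is meta-diegetic.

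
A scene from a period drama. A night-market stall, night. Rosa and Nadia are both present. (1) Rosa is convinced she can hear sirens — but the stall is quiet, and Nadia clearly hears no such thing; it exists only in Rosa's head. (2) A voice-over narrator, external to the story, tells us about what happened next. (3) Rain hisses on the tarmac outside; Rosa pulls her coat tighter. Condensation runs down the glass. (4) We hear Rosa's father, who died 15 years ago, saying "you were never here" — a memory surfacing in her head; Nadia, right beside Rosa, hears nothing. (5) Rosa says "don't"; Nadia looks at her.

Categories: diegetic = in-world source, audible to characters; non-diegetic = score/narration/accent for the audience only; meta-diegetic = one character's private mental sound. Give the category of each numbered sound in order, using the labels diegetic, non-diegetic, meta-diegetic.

meta-diegetic, non-diegetic, diegetic, meta-diegetic, diegetic

(1) is meta-diegetic: subjective to Rosa: the stall is silent and Nadia hears nothing.
(2) commentary laid over the scene from outside the fiction → non-diegetic.
(3) is diegetic: rain is part of the location's real environment.
(4) is meta-diegetic: the voice is a memory playing only inside Rosa's mind; Nadia can't hear it.
(5) is diegetic: Rosa is a character speaking aloud in the scene.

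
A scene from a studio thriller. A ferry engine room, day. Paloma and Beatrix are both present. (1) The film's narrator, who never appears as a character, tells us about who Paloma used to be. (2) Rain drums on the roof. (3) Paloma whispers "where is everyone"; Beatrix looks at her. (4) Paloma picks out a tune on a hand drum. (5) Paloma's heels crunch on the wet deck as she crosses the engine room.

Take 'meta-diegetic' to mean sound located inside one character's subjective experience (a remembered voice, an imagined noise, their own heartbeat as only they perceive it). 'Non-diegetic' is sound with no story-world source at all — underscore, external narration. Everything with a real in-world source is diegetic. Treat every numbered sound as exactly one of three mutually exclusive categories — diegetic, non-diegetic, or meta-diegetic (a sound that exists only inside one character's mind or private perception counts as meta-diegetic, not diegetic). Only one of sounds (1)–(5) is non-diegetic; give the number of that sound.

(1) is non-diegetic: the narrator exists outside the story world, addressing only the audience.
(2) is diegetic: rain is part of the location's real environment.
(3) Paloma is a character speaking aloud in the scene → diegetic.
Sound (4): Paloma is producing the music live, in the story world, so diegetic.
(5) is diegetic: a character's body making contact with the set — an in-world sound.
Only (1) is non-diegetic.

1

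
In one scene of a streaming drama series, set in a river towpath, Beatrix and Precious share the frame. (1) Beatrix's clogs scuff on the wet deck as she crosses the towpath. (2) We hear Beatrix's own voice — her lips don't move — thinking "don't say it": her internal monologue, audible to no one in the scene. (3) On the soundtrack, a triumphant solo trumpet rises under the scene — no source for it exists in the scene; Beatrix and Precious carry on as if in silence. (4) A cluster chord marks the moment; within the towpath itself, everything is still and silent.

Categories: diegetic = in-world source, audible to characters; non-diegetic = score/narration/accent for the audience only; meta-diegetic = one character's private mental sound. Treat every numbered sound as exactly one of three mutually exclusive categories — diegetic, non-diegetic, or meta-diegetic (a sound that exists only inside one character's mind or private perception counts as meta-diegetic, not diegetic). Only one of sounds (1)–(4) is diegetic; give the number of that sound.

(1) is diegetic: a character's body making contact with the set — an in-world sound.
(2) it's Beatrix's unspoken thought, heard only by the audience via her subjectivity → meta-diegetic.
(3) is non-diegetic: nothing in the towpath produces it and the characters don't hear it — pure soundtrack.
(4) is non-diegetic: it's a sound-design accent with no in-world source; no one in the scene can hear it.
Only (1) is diegetic.

1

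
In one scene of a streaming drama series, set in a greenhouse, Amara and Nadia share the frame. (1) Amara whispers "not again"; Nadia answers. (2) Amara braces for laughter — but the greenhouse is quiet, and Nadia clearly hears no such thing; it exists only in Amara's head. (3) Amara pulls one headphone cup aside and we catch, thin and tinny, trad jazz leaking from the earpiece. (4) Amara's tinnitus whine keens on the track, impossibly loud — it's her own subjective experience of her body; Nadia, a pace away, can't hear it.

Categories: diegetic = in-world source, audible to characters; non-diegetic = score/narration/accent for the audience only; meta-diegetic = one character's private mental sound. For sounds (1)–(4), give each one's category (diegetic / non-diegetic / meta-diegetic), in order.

(1) is diegetic: spoken by a character present in the story world.
(2) is meta-diegetic: the sound is imagined by Amara; nothing in the story world is producing it and Nadia can't hear it.
Sound (3): the headphones are an on-screen source, so diegetic.
(4) is meta-diegetic: a subjective body sound — Amara's private perception, inaudible to Nadia.

diegetic, meta-diegetic, diegetic, meta-diegetic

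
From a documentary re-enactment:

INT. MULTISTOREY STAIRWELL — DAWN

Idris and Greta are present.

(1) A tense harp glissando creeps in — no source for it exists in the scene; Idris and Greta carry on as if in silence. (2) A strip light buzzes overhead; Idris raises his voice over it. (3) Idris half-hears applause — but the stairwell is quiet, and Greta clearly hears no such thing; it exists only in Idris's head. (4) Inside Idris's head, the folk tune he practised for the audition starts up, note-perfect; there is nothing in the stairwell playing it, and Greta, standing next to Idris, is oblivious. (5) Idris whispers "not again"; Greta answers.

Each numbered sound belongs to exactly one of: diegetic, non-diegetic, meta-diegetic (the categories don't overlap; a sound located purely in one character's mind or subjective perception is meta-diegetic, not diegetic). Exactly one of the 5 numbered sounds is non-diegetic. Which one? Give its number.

1

(1) is non-diegetic: it has no source in the story world and no character can hear it — it's underscore.
(2) is diegetic: a strip light is part of the location's real environment.
(3) the sound is imagined by Idris; nothing in the story world is producing it and Greta can't hear it → meta-diegetic.
(4) is meta-diegetic: remembered music, private to Idris — Greta is oblivious because it isn't in the room.
(5) is diegetic: Idris is a character speaking aloud in the scene.
Only (1) is non-diegetic.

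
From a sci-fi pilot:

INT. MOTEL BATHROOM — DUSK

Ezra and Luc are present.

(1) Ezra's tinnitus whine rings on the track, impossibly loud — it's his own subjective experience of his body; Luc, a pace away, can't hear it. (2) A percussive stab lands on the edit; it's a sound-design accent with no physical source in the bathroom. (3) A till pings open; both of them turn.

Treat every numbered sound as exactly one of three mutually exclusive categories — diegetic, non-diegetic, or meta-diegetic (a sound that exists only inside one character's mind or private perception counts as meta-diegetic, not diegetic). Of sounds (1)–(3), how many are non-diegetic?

1

Sound (1): a subjective body sound — Ezra's private perception, inaudible to Luc, so meta-diegetic.
(2) an editorial stinger — it belongs to the cut, not the story world → non-diegetic.
(3) a till is a real object/event in the scene's world → diegetic.
So 1 of the 3 is non-diegetic: (2).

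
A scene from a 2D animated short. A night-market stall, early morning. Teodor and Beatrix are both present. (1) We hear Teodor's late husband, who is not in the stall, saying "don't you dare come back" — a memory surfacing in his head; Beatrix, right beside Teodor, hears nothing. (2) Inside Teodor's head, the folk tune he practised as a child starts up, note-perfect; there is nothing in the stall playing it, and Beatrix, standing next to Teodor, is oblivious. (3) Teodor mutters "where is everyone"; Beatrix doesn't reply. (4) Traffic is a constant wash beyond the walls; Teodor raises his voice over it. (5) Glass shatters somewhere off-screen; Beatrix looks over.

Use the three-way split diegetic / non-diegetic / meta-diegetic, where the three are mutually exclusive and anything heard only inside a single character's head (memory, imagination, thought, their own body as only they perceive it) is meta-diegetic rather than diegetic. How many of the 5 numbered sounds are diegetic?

(1) a remembered line, private to Teodor — not present in the room, not audible to Beatrix → meta-diegetic.
(2) the music is a memory playing inside Teodor's mind alone; no real-world source, Beatrix can't hear it → meta-diegetic.
(3) is diegetic: on-screen dialogue — Teodor speaks and Beatrix is there to hear.
(4) is diegetic: ambient/room sound belonging to the story's physical space.
(5) is diegetic: glass is a real object/event in the scene's world.
So 3 of the 5 are diegetic: (3), (4), (5).

3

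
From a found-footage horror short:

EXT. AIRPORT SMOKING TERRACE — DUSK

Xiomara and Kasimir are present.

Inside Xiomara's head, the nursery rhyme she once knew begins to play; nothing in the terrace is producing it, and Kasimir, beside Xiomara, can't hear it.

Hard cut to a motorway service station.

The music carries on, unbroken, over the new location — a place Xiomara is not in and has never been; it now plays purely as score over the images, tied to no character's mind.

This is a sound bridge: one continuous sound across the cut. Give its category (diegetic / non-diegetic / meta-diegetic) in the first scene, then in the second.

meta-diegetic, non-diegetic

Scene one: the music exists only inside Xiomara's mind; Kasimir can't hear it → meta-diegetic.
Scene two: it's detached from Xiomara entirely and plays over unrelated images with no in-world source — conventional underscore → non-diegetic.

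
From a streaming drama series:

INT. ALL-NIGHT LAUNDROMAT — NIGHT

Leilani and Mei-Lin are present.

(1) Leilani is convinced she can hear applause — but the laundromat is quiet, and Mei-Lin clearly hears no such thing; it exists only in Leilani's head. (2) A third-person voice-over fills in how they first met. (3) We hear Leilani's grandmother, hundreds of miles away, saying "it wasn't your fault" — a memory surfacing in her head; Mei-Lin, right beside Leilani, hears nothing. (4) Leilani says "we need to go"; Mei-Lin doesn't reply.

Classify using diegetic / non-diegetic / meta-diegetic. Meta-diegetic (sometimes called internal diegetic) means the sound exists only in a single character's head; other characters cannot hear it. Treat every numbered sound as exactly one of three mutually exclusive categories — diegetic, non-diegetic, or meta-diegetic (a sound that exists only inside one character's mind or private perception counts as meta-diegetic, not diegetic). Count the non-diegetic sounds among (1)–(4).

(1) Leilani alone 'hears' it — an imagined sound, not present in the space → meta-diegetic.
(2) is non-diegetic: the narrator exists outside the story world, addressing only the audience.
(3) is meta-diegetic: it's Leilani's recollection rendered as sound; the other character can't hear it.
(4) on-screen dialogue — Leilani speaks and Mei-Lin is there to hear → diegetic.
So 1 of the 4 is non-diegetic: (2).

1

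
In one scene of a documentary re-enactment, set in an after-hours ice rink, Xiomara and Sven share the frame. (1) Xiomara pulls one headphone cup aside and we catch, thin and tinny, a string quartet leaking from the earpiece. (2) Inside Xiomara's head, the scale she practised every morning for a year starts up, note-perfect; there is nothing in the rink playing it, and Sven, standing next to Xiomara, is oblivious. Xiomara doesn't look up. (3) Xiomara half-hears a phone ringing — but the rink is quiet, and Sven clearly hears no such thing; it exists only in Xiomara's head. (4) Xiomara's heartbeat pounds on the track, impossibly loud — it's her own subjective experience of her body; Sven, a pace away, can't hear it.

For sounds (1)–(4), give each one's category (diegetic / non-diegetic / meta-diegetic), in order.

(1) is diegetic: the headphones are an on-screen source.
(2) is meta-diegetic: remembered music, private to Xiomara — Sven is oblivious because it isn't in the room.
Sound (3): subjective to Xiomara: the rink is silent and Sven hears nothing, so meta-diegetic.
Sound (4): a subjective body sound — Xiomara's private perception, inaudible to Sven, so meta-diegetic.

diegetic, meta-diegetic, meta-diegetic, meta-diegetic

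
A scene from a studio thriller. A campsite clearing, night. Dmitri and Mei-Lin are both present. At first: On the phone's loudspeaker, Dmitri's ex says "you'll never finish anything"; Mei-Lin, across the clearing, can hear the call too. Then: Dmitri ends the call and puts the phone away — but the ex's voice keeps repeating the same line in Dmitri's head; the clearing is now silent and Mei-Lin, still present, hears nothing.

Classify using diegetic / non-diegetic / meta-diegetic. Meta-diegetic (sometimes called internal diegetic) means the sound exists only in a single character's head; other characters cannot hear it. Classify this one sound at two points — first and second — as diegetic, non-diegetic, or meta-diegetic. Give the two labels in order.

First: the loudspeaker is an in-world source; both Dmitri and Mei-Lin hear the call → diegetic.
Second: with the phone off, the voice continues only as Dmitri's private mental replay — Mei-Lin can't hear it → meta-diegetic.

diegetic, meta-diegetic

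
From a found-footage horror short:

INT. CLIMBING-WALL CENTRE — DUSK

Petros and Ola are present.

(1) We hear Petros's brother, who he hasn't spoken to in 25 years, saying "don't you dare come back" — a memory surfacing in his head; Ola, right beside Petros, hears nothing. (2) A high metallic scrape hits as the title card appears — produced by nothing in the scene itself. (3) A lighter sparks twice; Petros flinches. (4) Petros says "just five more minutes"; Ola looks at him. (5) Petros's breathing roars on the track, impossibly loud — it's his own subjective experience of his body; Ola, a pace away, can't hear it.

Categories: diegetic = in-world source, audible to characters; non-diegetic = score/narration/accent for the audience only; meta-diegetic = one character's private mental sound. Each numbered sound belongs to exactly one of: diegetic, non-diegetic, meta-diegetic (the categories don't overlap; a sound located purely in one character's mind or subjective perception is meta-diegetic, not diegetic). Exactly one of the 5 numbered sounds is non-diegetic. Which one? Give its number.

(1) the voice is a memory playing only inside Petros's mind; Ola can't hear it → meta-diegetic.
(2) an editorial stinger — it belongs to the cut, not the story world → non-diegetic.
Sound (3): a lighter is a real object/event in the scene's world, so diegetic.
(4) Petros is a character speaking aloud in the scene → diegetic.
(5) is meta-diegetic: point-of-audition from inside Petros's body; not a sound in the room.
Only (2) is non-diegetic.

2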